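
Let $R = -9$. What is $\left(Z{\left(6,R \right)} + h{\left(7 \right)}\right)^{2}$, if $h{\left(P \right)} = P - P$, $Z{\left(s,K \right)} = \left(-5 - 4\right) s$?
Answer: $2916$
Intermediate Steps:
$Z{\left(s,K \right)} = - 9 s$
$h{\left(P \right)} = 0$
$\left(Z{\left(6,R \right)} + h{\left(7 \right)}\right)^{2} = \left(\left(-9\right) 6 + 0\right)^{2} = \left(-54 + 0\right)^{2} = \left(-54\right)^{2} = 2916$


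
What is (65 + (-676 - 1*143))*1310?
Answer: -987740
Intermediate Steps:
(65 + (-676 - 1*143))*1310 = (65 + (-676 - 143))*1310 = (65 - 819)*1310 = -754*1310 = -987740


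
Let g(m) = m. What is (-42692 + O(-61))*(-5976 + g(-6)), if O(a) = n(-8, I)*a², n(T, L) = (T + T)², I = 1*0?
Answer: -5442926088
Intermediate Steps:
I = 0
n(T, L) = 4*T² (n(T, L) = (2*T)² = 4*T²)
O(a) = 256*a² (O(a) = (4*(-8)²)*a² = (4*64)*a² = 256*a²)
(-42692 + O(-61))*(-5976 + g(-6)) = (-42692 + 256*(-61)²)*(-5976 - 6) = (-42692 + 256*3721)*(-5982) = (-42692 + 952576)*(-5982) = 909884*(-5982) = -5442926088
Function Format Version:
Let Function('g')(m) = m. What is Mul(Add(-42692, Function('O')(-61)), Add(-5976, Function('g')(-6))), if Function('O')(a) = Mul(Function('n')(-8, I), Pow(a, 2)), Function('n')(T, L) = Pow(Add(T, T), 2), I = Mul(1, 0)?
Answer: -5442926088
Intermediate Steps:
I = 0
Function('n')(T, L) = Mul(4, Pow(T, 2)) (Function('n')(T, L) = Pow(Mul(2, T), 2) = Mul(4, Pow(T, 2)))
Function('O')(a) = Mul(256, Pow(a, 2)) (Function('O')(a) = Mul(Mul(4, Pow(-8, 2)), Pow(a, 2)) = Mul(Mul(4, 64), Pow(a, 2)) = Mul(256, Pow(a, 2)))
Mul(Add(-42692, Function('O')(-61)), Add(-5976, Function('g')(-6))) = Mul(Add(-42692, Mul(256, Pow(-61, 2))), Add(-5976, -6)) = Mul(Add(-42692, Mul(256, 3721)), -5982) = Mul(Add(-42692, 952576), -5982) = Mul(909884, -5982) = -5442926088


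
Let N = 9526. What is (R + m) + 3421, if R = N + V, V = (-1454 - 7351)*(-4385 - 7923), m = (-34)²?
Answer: 108386043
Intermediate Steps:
m = 1156
V = 108371940 (V = -8805*(-12308) = 108371940)
R = 108381466 (R = 9526 + 108371940 = 108381466)
(R + m) + 3421 = (108381466 + 1156) + 3421 = 108382622 + 3421 = 108386043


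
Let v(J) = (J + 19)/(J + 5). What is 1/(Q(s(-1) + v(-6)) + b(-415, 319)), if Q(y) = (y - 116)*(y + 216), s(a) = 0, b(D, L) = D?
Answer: -1/26602 ≈ -3.7591e-5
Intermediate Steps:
v(J) = (19 + J)/(5 + J)
Q(y) = (-116 + y)*(216 + y)
1/(Q(s(-1) + v(-6)) + b(-415, 319)) = 1/((-25056 + (0 + (19 - 6)/(5 - 6))**2 + 100*(0 + (19 - 6)/(5 - 6))) - 415) = 1/((-25056 + (0 + 13/(-1))**2 + 100*(0 + 13/(-1))) - 415) = 1/((-25056 + (0 - 1*13)**2 + 100*(0 - 1*13)) - 415) = 1/((-25056 + (0 - 13)**2 + 100*(0 - 13)) - 415) = 1/((-25056 + (-13)**2 + 100*(-13)) - 415) = 1/((-25056 + 169 - 1300) - 415) = 1/(-26187 - 415) = 1/(-26602) = -1/26602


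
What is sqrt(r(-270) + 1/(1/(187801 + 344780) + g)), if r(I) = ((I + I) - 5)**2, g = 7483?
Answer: sqrt(1179385656490185272594986)/1992651812 ≈ 545.00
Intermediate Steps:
r(I) = (-5 + 2*I)**2 (r(I) = (2*I - 5)**2 = (-5 + 2*I)**2)
sqrt(r(-270) + 1/(1/(187801 + 344780) + g)) = sqrt((-5 + 2*(-270))**2 + 1/(1/(187801 + 344780) + 7483)) = sqrt((-5 - 540)**2 + 1/(1/532581 + 7483)) = sqrt((-545)**2 + 1/(1/532581 + 7483)) = sqrt(297025 + 1/(3985303624/532581)) = sqrt(297025 + 532581/3985303624) = sqrt(1183734809451181/3985303624) = sqrt(1179385656490185272594986)/1992651812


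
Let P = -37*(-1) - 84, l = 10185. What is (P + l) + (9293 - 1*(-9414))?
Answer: 28845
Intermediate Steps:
P = -47 (P = 37 - 84 = -47)
(P + l) + (9293 - 1*(-9414)) = (-47 + 10185) + (9293 - 1*(-9414)) = 10138 + (9293 + 9414) = 10138 + 18707 = 28845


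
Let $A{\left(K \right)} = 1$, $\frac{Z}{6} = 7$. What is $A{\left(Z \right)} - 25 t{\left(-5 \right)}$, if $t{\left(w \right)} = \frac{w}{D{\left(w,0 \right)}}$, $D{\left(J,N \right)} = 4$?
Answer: $\frac{129}{4} \approx 32.25$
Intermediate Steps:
$Z = 42$ ($Z = 6 \cdot 7 = 42$)
$t{\left(w \right)} = \frac{w}{4}$
$A{\left(Z \right)} - 25 t{\left(-5 \right)} = 1 - 25 \cdot \frac{1}{4} \left(-5\right) = 1 - - \frac{125}{4} = 1 + \frac{125}{4} = \frac{129}{4}$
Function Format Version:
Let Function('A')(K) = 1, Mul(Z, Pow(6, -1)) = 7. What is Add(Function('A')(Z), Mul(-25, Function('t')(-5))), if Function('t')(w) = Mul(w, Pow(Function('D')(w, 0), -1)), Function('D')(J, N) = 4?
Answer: Rational(129, 4) ≈ 32.250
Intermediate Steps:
Z = 42 (Z = Mul(6, 7) = 42)
Function('t')(w) = Mul(Rational(1, 4), w) (Function('t')(w) = Mul(w, Pow(4, -1)) = Mul(w, Rational(1, 4)) = Mul(Rational(1, 4), w))
Add(Function('A')(Z), Mul(-25, Function('t')(-5))) = Add(1, Mul(-25, Mul(Rational(1, 4), -5))) = Add(1, Mul(-25, Rational(-5, 4))) = Add(1, Rational(125, 4)) = Rational(129, 4)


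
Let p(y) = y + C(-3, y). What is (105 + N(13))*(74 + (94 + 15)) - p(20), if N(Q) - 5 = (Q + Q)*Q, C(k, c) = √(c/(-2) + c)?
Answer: 81964 - √10 ≈ 81961.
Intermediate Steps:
C(k, c) = √2*√c/2 (C(k, c) = √(c*(-½) + c) = √(-c/2 + c) = √(c/2) = √2*√c/2)
N(Q) = 5 + 2*Q² (N(Q) = 5 + (Q + Q)*Q = 5 + (2*Q)*Q = 5 + 2*Q²)
p(y) = y + √2*√y/2
(105 + N(13))*(74 + (94 + 15)) - p(20) = (105 + (5 + 2*13²))*(74 + (94 + 15)) - (20 + √2*√20/2) = (105 + (5 + 2*169))*(74 + 109) - (20 + √2*(2*√5)/2) = (105 + (5 + 338))*183 - (20 + √10) = (105 + 343)*183 + (-20 - √10) = 448*183 + (-20 - √10) = 81984 + (-20 - √10) = 81964 - √10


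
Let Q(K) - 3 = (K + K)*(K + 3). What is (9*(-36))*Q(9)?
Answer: -70956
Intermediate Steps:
Q(K) = 3 + 2*K*(3 + K) (Q(K) = 3 + (K + K)*(K + 3) = 3 + (2*K)*(3 + K) = 3 + 2*K*(3 + K))
(9*(-36))*Q(9) = (9*(-36))*(3 + 2*9**2 + 6*9) = -324*(3 + 2*81 + 54) = -324*(3 + 162 + 54) = -324*219 = -70956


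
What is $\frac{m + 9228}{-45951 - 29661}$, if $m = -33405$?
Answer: $\frac{8059}{25204} \approx 0.31975$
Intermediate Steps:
$\frac{m + 9228}{-45951 - 29661} = \frac{-33405 + 9228}{-45951 - 29661} = - \frac{24177}{-75612} = \left(-24177\right) \left(- \frac{1}{75612}\right) = \frac{8059}{25204}$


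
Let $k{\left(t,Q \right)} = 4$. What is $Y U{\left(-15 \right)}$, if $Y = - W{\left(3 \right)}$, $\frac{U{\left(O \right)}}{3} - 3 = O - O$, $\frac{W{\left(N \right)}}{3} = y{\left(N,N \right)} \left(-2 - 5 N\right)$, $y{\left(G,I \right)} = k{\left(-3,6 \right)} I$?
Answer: $5508$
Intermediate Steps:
$y{\left(G,I \right)} = 4 I$
$W{\left(N \right)} = 12 N \left(-2 - 5 N\right)$ ($W{\left(N \right)} = 3 \cdot 4 N \left(-2 - 5 N\right) = 12 N \left(-2 - 5 N\right)$)
$U{\left(O \right)} = 9$ ($U{\left(O \right)} = 9 + 3 \left(O - O\right) = 9 + 3 \cdot 0 = 9 + 0 = 9$)
$Y = 612$ ($Y = - \left(-12\right) 3 \left(2 + 5 \cdot 3\right) = - \left(-12\right) 3 \left(2 + 15\right) = - \left(-12\right) 3 \cdot 17 = \left(-1\right) \left(-612\right) = 612$)
$Y U{\left(-15 \right)} = 612 \cdot 9 = 5508$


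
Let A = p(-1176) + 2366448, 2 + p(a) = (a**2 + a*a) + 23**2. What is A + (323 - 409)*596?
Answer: 5081671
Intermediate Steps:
p(a) = 527 + 2*a**2 (p(a) = -2 + ((a**2 + a*a) + 23**2) = -2 + ((a**2 + a**2) + 529) = -2 + (2*a**2 + 529) = -2 + (529 + 2*a**2) = 527 + 2*a**2)
A = 5132927 (A = (527 + 2*(-1176)**2) + 2366448 = (527 + 2*1382976) + 2366448 = (527 + 2765952) + 2366448 = 2766479 + 2366448 = 5132927)
A + (323 - 409)*596 = 5132927 + (323 - 409)*596 = 5132927 - 86*596 = 5132927 - 51256 = 5081671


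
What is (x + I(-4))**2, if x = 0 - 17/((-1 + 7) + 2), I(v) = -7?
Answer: 5329/64 ≈ 83.266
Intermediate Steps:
x = -17/8 (x = 0 - 17/(6 + 2) = 0 - 17/8 = -17/8 ≈ -2.1250)
(x + I(-4))**2 = (-17/8 - 7)**2 = (-73/8)**2 = 5329/64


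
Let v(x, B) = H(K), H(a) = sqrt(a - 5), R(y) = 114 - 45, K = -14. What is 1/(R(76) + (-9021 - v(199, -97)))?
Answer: I/(sqrt(19) - 8952*I) ≈ -0.00011171 + 5.4392e-8*I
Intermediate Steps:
R(y) = 69
H(a) = sqrt(-5 + a)
v(x, B) = I*sqrt(19) (v(x, B) = sqrt(-5 - 14) = sqrt(-19) = I*sqrt(19))
1/(R(76) + (-9021 - v(199, -97))) = 1/(69 + (-9021 - I*sqrt(19))) = 1/(-8952 - I*sqrt(19))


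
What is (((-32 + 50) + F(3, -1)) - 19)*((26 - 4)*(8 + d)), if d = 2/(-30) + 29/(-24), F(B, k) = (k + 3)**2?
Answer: 8877/20 ≈ 443.85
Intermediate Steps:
F(B, k) = (3 + k)**2
d = -51/40 (d = 2*(-1/30) + 29*(-1/24) = -1/15 - 29/24 = -51/40 ≈ -1.2750)
(((-32 + 50) + F(3, -1)) - 19)*((26 - 4)*(8 + d)) = (((-32 + 50) + (3 - 1)**2) - 19)*((26 - 4)*(8 - 51/40)) = ((18 + 2**2) - 19)*(22*(269/40)) = ((18 + 4) - 19)*(2959/20) = (22 - 19)*(2959/20) = 3*(2959/20) = 8877/20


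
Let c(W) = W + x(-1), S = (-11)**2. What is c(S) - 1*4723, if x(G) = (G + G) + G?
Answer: -4605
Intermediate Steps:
S = 121
x(G) = 3*G (x(G) = 2*G + G = 3*G)
c(W) = -3 + W (c(W) = W + 3*(-1) = W - 3 = -3 + W)
c(S) - 1*4723 = (-3 + 121) - 1*4723 = 118 - 4723 = -4605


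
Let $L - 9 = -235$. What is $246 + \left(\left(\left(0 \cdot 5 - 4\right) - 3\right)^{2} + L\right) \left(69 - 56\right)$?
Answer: $-2055$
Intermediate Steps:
$L = -226$ ($L = 9 - 235 = -226$)
$246 + \left(\left(\left(0 \cdot 5 - 4\right) - 3\right)^{2} + L\right) \left(69 - 56\right) = 246 + \left(\left(\left(0 \cdot 5 - 4\right) - 3\right)^{2} - 226\right) \left(69 - 56\right) = 246 + \left(\left(\left(0 - 4\right) - 3\right)^{2} - 226\right) 13 = 246 + \left(\left(-4 - 3\right)^{2} - 226\right) 13 = 246 + \left(\left(-7\right)^{2} - 226\right) 13 = 246 + \left(49 - 226\right) 13 = 246 - 2301 = -2055$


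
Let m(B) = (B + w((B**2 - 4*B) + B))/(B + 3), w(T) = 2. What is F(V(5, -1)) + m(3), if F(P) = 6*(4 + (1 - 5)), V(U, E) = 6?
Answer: 5/6 ≈ 0.83333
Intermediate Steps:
F(P) = 0 (F(P) = 6*(4 - 4) = 6*0 = 0)
m(B) = (2 + B)/(3 + B) (m(B) = (B + 2)/(B + 3) = (2 + B)/(3 + B))
F(V(5, -1)) + m(3) = 0 + (2 + 3)/(3 + 3) = 0 + 5/6 = 5/6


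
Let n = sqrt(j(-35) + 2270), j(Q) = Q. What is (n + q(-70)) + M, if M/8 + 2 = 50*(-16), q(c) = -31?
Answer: -6447 + sqrt(2235) ≈ -6399.7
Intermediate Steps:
M = -6416 (M = -16 + 8*(50*(-16)) = -16 + 8*(-800) = -16 - 6400 = -6416)
n = sqrt(2235) (n = sqrt(-35 + 2270) = sqrt(2235) ≈ 47.276)
(n + q(-70)) + M = (sqrt(2235) - 31) - 6416 = (-31 + sqrt(2235)) - 6416 = -6447 + sqrt(2235)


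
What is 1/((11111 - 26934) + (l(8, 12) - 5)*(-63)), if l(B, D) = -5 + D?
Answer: -1/15949 ≈ -6.2700e-5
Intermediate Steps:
1/((11111 - 26934) + (l(8, 12) - 5)*(-63)) = 1/((11111 - 26934) + ((-5 + 12) - 5)*(-63)) = 1/(-15823 + (7 - 5)*(-63)) = 1/(-15823 + 2*(-63)) = 1/(-15823 - 126) = 1/(-15949) = -1/15949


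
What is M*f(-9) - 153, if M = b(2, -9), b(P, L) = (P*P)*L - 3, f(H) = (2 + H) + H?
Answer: 471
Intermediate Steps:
f(H) = 2 + 2*H
b(P, L) = -3 + L*P² (b(P, L) = P²*L - 3 = L*P² - 3 = -3 + L*P²)
M = -39 (M = -3 - 9*2² = -3 - 9*4 = -3 - 36 = -39)
M*f(-9) - 153 = -39*(2 + 2*(-9)) - 153 = -39*(2 - 18) - 153 = -39*(-16) - 153 = 624 - 153 = 471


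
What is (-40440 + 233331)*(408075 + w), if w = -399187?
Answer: 1714415208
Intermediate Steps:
(-40440 + 233331)*(408075 + w) = (-40440 + 233331)*(408075 - 399187) = 192891*8888 = 1714415208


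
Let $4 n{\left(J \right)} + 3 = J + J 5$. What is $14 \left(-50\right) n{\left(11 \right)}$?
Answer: $-11025$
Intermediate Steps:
$n{\left(J \right)} = - \frac{3}{4} + \frac{3 J}{2}$ ($n{\left(J \right)} = - \frac{3}{4} + \frac{J + J 5}{4} = - \frac{3}{4} + \frac{J + 5 J}{4} = - \frac{3}{4} + \frac{6 J}{4} = - \frac{3}{4} + \frac{3 J}{2}$)
$14 \left(-50\right) n{\left(11 \right)} = 14 \left(-50\right) \left(- \frac{3}{4} + \frac{3}{2} \cdot 11\right) = - 700 \left(- \frac{3}{4} + \frac{33}{2}\right) = \left(-700\right) \frac{63}{4} = -11025$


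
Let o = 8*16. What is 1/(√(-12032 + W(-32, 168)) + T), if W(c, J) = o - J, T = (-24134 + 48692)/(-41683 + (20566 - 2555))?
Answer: -48444748/563776023451 - 280181792*I*√3018/1691328070353 ≈ -8.5929e-5 - 0.0091006*I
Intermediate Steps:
T = -12279/11836 (T = 24558/(-41683 + 18011) = 24558/(-23672) = 24558*(-1/23672) = -12279/11836 ≈ -1.0374)
o = 128
W(c, J) = 128 - J
1/(√(-12032 + W(-32, 168)) + T) = 1/(√(-12032 + (128 - 1*168)) - 12279/11836) = 1/(√(-12032 + (128 - 168)) - 12279/11836) = 1/(√(-12032 - 40) - 12279/11836) = 1/(√(-12072) - 12279/11836) = 1/(2*I*√3018 - 12279/11836) = 1/(-12279/11836 + 2*I*√3018)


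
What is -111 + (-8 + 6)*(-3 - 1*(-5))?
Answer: -115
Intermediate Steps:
-111 + (-8 + 6)*(-3 - 1*(-5)) = -111 - 2*(-3 + 5) = -111 - 2*2 = -111 - 4 = -115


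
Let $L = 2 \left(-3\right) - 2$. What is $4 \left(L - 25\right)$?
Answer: $-132$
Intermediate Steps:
$L = -8$ ($L = -6 - 2 = -8$)
$4 \left(L - 25\right) = 4 \left(-8 - 25\right) = 4 \left(-33\right) = -132$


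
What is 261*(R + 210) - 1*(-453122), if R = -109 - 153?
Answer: 439550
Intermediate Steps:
R = -262
261*(R + 210) - 1*(-453122) = 261*(-262 + 210) - 1*(-453122) = 261*(-52) + 453122 = -13572 + 453122 = 439550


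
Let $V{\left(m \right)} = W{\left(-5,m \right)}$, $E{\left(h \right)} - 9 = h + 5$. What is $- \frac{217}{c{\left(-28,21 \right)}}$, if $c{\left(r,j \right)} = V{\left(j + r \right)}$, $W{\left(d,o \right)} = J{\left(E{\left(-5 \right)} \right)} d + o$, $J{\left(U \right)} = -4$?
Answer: $- \frac{217}{13} \approx -16.692$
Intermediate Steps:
$E{\left(h \right)} = 14 + h$ ($E{\left(h \right)} = 9 + \left(h + 5\right) = 9 + \left(5 + h\right) = 14 + h$)
$W{\left(d,o \right)} = o - 4 d$ ($W{\left(d,o \right)} = - 4 d + o = o - 4 d$)
$V{\left(m \right)} = 20 + m$ ($V{\left(m \right)} = m - -20 = m + 20 = 20 + m$)
$c{\left(r,j \right)} = 20 + j + r$ ($c{\left(r,j \right)} = 20 + \left(j + r\right) = 20 + j + r$)
$- \frac{217}{c{\left(-28,21 \right)}} = - \frac{217}{20 + 21 - 28} = - \frac{217}{13}$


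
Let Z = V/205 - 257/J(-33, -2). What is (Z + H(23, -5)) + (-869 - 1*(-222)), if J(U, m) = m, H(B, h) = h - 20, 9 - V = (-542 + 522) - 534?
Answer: -221709/410 ≈ -540.75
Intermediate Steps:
V = 563 (V = 9 - ((-542 + 522) - 534) = 9 - (-20 - 534) = 9 - 1*(-554) = 9 + 554 = 563)
H(B, h) = -20 + h
Z = 53811/410 (Z = 563/205 - 257/(-2) = 563*(1/205) - 257*(-½) = 563/205 + 257/2 = 53811/410 ≈ 131.25)
(Z + H(23, -5)) + (-869 - 1*(-222)) = (53811/410 + (-20 - 5)) + (-869 - 1*(-222)) = (53811/410 - 25) + (-869 + 222) = 43561/410 - 647 = -221709/410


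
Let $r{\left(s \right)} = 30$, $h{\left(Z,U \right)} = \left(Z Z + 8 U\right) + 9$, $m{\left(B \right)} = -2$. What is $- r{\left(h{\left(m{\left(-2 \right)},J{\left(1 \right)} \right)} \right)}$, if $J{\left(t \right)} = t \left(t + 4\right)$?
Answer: $-30$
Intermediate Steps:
$J{\left(t \right)} = t \left(4 + t\right)$
$h{\left(Z,U \right)} = 9 + Z^{2} + 8 U$ ($h{\left(Z,U \right)} = \left(Z^{2} + 8 U\right) + 9 = 9 + Z^{2} + 8 U$)
$- r{\left(h{\left(m{\left(-2 \right)},J{\left(1 \right)} \right)} \right)} = \left(-1\right) 30 = -30$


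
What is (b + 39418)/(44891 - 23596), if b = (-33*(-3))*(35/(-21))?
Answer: 39253/21295 ≈ 1.8433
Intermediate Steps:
b = -165 (b = 99*(35*(-1/21)) = 99*(-5/3) = -165)
(b + 39418)/(44891 - 23596) = (-165 + 39418)/(44891 - 23596) = 39253/21295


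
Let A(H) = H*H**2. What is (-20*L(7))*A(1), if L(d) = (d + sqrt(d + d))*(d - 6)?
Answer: -140 - 20*sqrt(14) ≈ -214.83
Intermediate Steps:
L(d) = (-6 + d)*(d + sqrt(2)*sqrt(d)) (L(d) = (d + sqrt(2*d))*(-6 + d) = (d + sqrt(2)*sqrt(d))*(-6 + d) = (-6 + d)*(d + sqrt(2)*sqrt(d)))
A(H) = H**3
(-20*L(7))*A(1) = -20*(7**2 - 6*7 + sqrt(2)*7**(3/2) - 6*sqrt(2)*sqrt(7))*1**3 = -20*(49 - 42 + sqrt(2)*(7*sqrt(7)) - 6*sqrt(14))*1 = -20*(49 - 42 + 7*sqrt(14) - 6*sqrt(14))*1 = -20*(7 + sqrt(14))*1 = (-140 - 20*sqrt(14))*1 = -140 - 20*sqrt(14)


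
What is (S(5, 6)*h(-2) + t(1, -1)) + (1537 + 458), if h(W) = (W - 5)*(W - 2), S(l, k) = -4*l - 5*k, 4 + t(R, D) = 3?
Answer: 594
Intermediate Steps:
t(R, D) = -1 (t(R, D) = -4 + 3 = -1)
S(l, k) = -5*k - 4*l
h(W) = (-5 + W)*(-2 + W)
(S(5, 6)*h(-2) + t(1, -1)) + (1537 + 458) = ((-5*6 - 4*5)*(10 + (-2)² - 7*(-2)) - 1) + (1537 + 458) = ((-30 - 20)*(10 + 4 + 14) - 1) + 1995 = (-50*28 - 1) + 1995 = (-1400 - 1) + 1995 = -1401 + 1995 = 594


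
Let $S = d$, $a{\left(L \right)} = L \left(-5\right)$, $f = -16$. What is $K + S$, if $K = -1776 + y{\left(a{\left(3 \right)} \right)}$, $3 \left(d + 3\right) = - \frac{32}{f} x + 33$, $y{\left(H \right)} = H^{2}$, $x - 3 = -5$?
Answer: $- \frac{4633}{3} \approx -1544.3$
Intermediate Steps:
$x = -2$ ($x = 3 - 5 = -2$)
$a{\left(L \right)} = - 5 L$
$d = \frac{20}{3}$ ($d = -3 + \frac{- \frac{32}{-16} \left(-2\right) + 33}{3} = -3 + \frac{\left(-32\right) \left(- \frac{1}{16}\right) \left(-2\right) + 33}{3} = -3 + \frac{2 \left(-2\right) + 33}{3} = -3 + \frac{-4 + 33}{3} = -3 + \frac{1}{3} \cdot 29 = -3 + \frac{29}{3} = \frac{20}{3} \approx 6.6667$)
$K = -1551$ ($K = -1776 + \left(\left(-5\right) 3\right)^{2} = -1776 + \left(-15\right)^{2} = -1776 + 225 = -1551$)
$S = \frac{20}{3} \approx 6.6667$
$K + S = -1551 + \frac{20}{3} = - \frac{4633}{3}$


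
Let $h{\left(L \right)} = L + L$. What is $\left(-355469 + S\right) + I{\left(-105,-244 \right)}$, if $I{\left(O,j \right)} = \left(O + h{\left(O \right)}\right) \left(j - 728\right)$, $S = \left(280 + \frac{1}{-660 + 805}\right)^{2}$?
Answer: $\frac{612139976}{21025} \approx 29115.0$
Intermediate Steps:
$h{\left(L \right)} = 2 L$
$S = \frac{1648441201}{21025}$ ($S = \left(280 + \frac{1}{145}\right)^{2} = \left(\frac{40601}{145}\right)^{2} = \frac{1648441201}{21025} \approx 78404.0$)
$I{\left(O,j \right)} = 3 O \left(-728 + j\right)$ ($I{\left(O,j \right)} = \left(O + 2 O\right) \left(j - 728\right) = 3 O \left(-728 + j\right)$)
$\left(-355469 + S\right) + I{\left(-105,-244 \right)} = \left(-355469 + \frac{1648441201}{21025}\right) + 3 \left(-105\right) \left(-728 - 244\right) = - \frac{5825294524}{21025} + 3 \left(-105\right) \left(-972\right) = - \frac{5825294524}{21025} + 306180 = \frac{612139976}{21025}$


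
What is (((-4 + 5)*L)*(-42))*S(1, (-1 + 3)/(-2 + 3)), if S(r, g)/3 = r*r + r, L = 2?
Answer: -504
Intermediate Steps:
S(r, g) = 3*r + 3*r² (S(r, g) = 3*(r*r + r) = 3*(r² + r) = 3*(r + r²) = 3*r + 3*r²)
(((-4 + 5)*L)*(-42))*S(1, (-1 + 3)/(-2 + 3)) = (((-4 + 5)*2)*(-42))*(3*1*(1 + 1)) = ((1*2)*(-42))*(3*1*2) = (2*(-42))*6 = -84*6 = -504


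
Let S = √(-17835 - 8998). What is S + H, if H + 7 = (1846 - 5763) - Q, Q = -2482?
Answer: -1442 + I*√26833 ≈ -1442.0 + 163.81*I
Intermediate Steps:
S = I*√26833 (S = √(-26833) = I*√26833 ≈ 163.81*I)
H = -1442 (H = -7 + ((1846 - 5763) - 1*(-2482)) = -7 + (-3917 + 2482) = -7 - 1435 = -1442)
S + H = I*√26833 - 1442 = -1442 + I*√26833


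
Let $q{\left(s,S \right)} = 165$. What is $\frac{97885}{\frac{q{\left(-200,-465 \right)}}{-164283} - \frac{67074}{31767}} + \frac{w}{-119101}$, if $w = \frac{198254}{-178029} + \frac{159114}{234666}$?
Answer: $- \frac{5230040293891264911285029224}{112868675462918018922903} \approx -46337.0$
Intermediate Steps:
$w = - \frac{1010920381}{2320964073}$ ($w = 198254 \left(- \frac{1}{178029}\right) + 159114 \cdot \frac{1}{234666} = - \frac{198254}{178029} + \frac{26519}{39111} = - \frac{1010920381}{2320964073} \approx -0.43556$)
$\frac{97885}{\frac{q{\left(-200,-465 \right)}}{-164283} - \frac{67074}{31767}} + \frac{w}{-119101} = \frac{97885}{\frac{165}{-164283} - \frac{67074}{31767}} - \frac{1010920381}{2320964073 \left(-119101\right)} = \frac{97885}{165 \left(- \frac{1}{164283}\right) - \frac{22358}{10589}} - - \frac{1010920381}{276429142058373} = \frac{97885}{- \frac{55}{54761} - \frac{22358}{10589}} + \frac{1010920381}{276429142058373} = \frac{97885}{- \frac{1224928833}{579864229}} + \frac{1010920381}{276429142058373} = 97885 \left(- \frac{579864229}{1224928833}\right) + \frac{1010920381}{276429142058373} = - \frac{56760010055665}{1224928833} + \frac{1010920381}{276429142058373} = - \frac{5230040293891264911285029224}{112868675462918018922903}$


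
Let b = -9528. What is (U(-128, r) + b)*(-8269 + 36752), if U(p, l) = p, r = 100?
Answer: -275031848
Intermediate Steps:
(U(-128, r) + b)*(-8269 + 36752) = (-128 - 9528)*(-8269 + 36752) = -9656*28483 = -275031848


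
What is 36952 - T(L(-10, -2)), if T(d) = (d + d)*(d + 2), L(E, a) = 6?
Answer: 36856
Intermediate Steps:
T(d) = 2*d*(2 + d) (T(d) = (2*d)*(2 + d) = 2*d*(2 + d))
36952 - T(L(-10, -2)) = 36952 - 2*6*(2 + 6) = 36952 - 2*6*8 = 36952 - 1*96 = 36952 - 96 = 36856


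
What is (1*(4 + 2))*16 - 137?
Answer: -41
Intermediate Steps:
(1*(4 + 2))*16 - 137 = (1*6)*16 - 137 = 6*16 - 137 = 96 - 137 = -41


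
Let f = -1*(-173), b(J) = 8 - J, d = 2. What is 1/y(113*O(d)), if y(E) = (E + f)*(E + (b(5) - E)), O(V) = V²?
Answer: 1/1875 ≈ 0.00053333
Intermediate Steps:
f = 173
y(E) = 519 + 3*E (y(E) = (E + 173)*(E + ((8 - 1*5) - E)) = (173 + E)*(E + ((8 - 5) - E)) = (173 + E)*(E + (3 - E)) = (173 + E)*3 = 519 + 3*E)
1/y(113*O(d)) = 1/(519 + 3*(113*2²)) = 1/(519 + 3*(113*4)) = 1/(519 + 3*452) = 1/(519 + 1356) = 1/1875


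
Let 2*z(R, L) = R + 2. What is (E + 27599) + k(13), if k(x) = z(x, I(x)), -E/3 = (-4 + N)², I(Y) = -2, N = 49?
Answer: 43063/2 ≈ 21532.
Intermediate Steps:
E = -6075 (E = -3*(-4 + 49)² = -3*45² = -3*2025 = -6075)
z(R, L) = 1 + R/2 (z(R, L) = (R + 2)/2 = (2 + R)/2 = 1 + R/2)
k(x) = 1 + x/2
(E + 27599) + k(13) = (-6075 + 27599) + (1 + (½)*13) = 21524 + (1 + 13/2) = 21524 + 15/2 = 43063/2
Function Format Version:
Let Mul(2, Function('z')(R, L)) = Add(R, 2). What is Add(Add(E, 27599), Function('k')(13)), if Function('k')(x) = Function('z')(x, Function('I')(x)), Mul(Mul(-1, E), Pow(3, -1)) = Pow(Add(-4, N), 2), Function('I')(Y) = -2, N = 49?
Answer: Rational(43063, 2) ≈ 21532.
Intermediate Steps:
E = -6075 (E = Mul(-3, Pow(Add(-4, 49), 2)) = Mul(-3, Pow(45, 2)) = Mul(-3, 2025) = -6075)
Function('z')(R, L) = Add(1, Mul(Rational(1, 2), R)) (Function('z')(R, L) = Mul(Rational(1, 2), Add(R, 2)) = Mul(Rational(1, 2), Add(2, R)) = Add(1, Mul(Rational(1, 2), R)))
Function('k')(x) = Add(1, Mul(Rational(1, 2), x))
Add(Add(E, 27599), Function('k')(13)) = Add(Add(-6075, 27599), Add(1, Mul(Rational(1, 2), 13))) = Add(21524, Add(1, Rational(13, 2))) = Add(21524, Rational(15, 2)) = Rational(43063, 2)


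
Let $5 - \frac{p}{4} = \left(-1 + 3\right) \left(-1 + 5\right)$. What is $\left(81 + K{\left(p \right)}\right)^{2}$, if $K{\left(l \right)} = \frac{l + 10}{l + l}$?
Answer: $\frac{946729}{144} \approx 6574.5$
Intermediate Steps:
$p = -12$ ($p = 20 - 4 \left(-1 + 3\right) \left(-1 + 5\right) = 20 - 4 \cdot 2 \cdot 4 = 20 - 32 = -12$)
$K{\left(l \right)} = \frac{10 + l}{2 l}$
$\left(81 + K{\left(p \right)}\right)^{2} = \left(81 + \frac{10 - 12}{2 \left(-12\right)}\right)^{2} = \left(81 + \frac{1}{2} \left(- \frac{1}{12}\right) \left(-2\right)\right)^{2} = \left(81 + \frac{1}{12}\right)^{2} = \left(\frac{973}{12}\right)^{2} = \frac{946729}{144}$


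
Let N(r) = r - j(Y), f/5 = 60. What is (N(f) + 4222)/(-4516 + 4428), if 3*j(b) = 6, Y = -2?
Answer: -565/11 ≈ -51.364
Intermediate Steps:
f = 300 (f = 5*60 = 300)
j(b) = 2 (j(b) = (⅓)*6 = 2)
N(r) = -2 + r (N(r) = r - 1*2 = r - 2 = -2 + r)
(N(f) + 4222)/(-4516 + 4428) = ((-2 + 300) + 4222)/(-4516 + 4428) = (298 + 4222)/(-88) = 4520*(-1/88) = -565/11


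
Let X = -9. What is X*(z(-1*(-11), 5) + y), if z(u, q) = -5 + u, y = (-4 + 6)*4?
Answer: -126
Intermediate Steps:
y = 8 (y = 2*4 = 8)
X*(z(-1*(-11), 5) + y) = -9*((-5 - 1*(-11)) + 8) = -9*((-5 + 11) + 8) = -9*(6 + 8) = -9*14 = -126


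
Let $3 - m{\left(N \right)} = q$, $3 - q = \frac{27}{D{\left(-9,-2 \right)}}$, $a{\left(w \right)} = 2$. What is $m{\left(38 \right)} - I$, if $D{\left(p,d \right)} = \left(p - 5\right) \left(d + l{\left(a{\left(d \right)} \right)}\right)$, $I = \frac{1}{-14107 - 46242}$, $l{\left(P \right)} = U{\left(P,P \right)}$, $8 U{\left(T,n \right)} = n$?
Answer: $\frac{3258895}{2957101} \approx 1.1021$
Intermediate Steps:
$U{\left(T,n \right)} = \frac{n}{8}$
$l{\left(P \right)} = \frac{P}{8}$
$I = - \frac{1}{60349}$ ($I = \frac{1}{-60349} = - \frac{1}{60349} \approx -1.657 \cdot 10^{-5}$)
$D{\left(p,d \right)} = \left(-5 + p\right) \left(\frac{1}{4} + d\right)$ ($D{\left(p,d \right)} = \left(p - 5\right) \left(d + \frac{1}{8} \cdot 2\right) = \left(-5 + p\right) \left(d + \frac{1}{4}\right) = \left(-5 + p\right) \left(\frac{1}{4} + d\right)$)
$q = \frac{93}{49}$ ($q = 3 - \frac{27}{- \frac{5}{4} - -10 + \frac{1}{4} \left(-9\right) - -18} = 3 - \frac{27}{- \frac{5}{4} + 10 - \frac{9}{4} + 18} = 3 - \frac{27}{\frac{49}{2}} = 3 - 27 \cdot \frac{2}{49} = 3 - \frac{54}{49} = \frac{93}{49} \approx 1.898$)
$m{\left(N \right)} = \frac{54}{49}$ ($m{\left(N \right)} = 3 - \frac{93}{49} = \frac{54}{49}$)
$m{\left(38 \right)} - I = \frac{54}{49} - - \frac{1}{60349} = \frac{54}{49} + \frac{1}{60349} = \frac{3258895}{2957101}$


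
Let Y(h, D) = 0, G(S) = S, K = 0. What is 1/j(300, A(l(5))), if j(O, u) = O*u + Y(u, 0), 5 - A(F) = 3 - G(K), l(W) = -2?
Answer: 1/600 ≈ 0.0016667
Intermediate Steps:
A(F) = 2 (A(F) = 5 - (3 - 1*0) = 5 - (3 + 0) = 5 - 1*3 = 5 - 3 = 2)
j(O, u) = O*u (j(O, u) = O*u + 0 = O*u)
1/j(300, A(l(5))) = 1/(300*2) = 1/600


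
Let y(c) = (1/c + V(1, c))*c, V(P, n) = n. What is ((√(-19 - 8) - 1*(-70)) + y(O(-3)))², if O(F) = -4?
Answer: 7542 + 522*I*√3 ≈ 7542.0 + 904.13*I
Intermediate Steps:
y(c) = c*(c + 1/c) (y(c) = (1/c + c)*c = (c + 1/c)*c = c*(c + 1/c))
((√(-19 - 8) - 1*(-70)) + y(O(-3)))² = ((√(-19 - 8) - 1*(-70)) + (1 + (-4)²))² = ((√(-27) + 70) + (1 + 16))² = ((3*I*√3 + 70) + 17)² = ((70 + 3*I*√3) + 17)² = (87 + 3*I*√3)²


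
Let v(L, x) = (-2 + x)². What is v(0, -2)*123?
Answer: 1968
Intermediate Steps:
v(0, -2)*123 = (-2 - 2)²*123 = (-4)²*123 = 16*123 = 1968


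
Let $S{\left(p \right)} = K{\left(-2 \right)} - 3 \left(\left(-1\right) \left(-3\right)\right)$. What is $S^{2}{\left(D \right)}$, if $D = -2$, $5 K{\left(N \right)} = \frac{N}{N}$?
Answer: $\frac{1936}{25} \approx 77.44$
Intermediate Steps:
$K{\left(N \right)} = \frac{1}{5}$ ($K{\left(N \right)} = \frac{N \frac{1}{N}}{5} = \frac{1}{5} \cdot 1 = \frac{1}{5}$)
$S{\left(p \right)} = - \frac{44}{5}$ ($S{\left(p \right)} = \frac{1}{5} - 3 \left(\left(-1\right) \left(-3\right)\right) = \frac{1}{5} - 9 = - \frac{44}{5}$)
$S^{2}{\left(D \right)} = \left(- \frac{44}{5}\right)^{2} = \frac{1936}{25}$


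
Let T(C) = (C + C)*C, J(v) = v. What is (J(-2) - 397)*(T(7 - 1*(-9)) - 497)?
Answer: -5985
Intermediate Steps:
T(C) = 2*C**2 (T(C) = (2*C)*C = 2*C**2)
(J(-2) - 397)*(T(7 - 1*(-9)) - 497) = (-2 - 397)*(2*(7 - 1*(-9))**2 - 497) = -399*(2*(7 + 9)**2 - 497) = -399*(2*16**2 - 497) = -399*(2*256 - 497) = -399*(512 - 497) = -399*15 = -5985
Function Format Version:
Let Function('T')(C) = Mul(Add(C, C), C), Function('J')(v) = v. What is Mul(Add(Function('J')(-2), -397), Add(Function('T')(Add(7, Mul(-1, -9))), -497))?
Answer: -5985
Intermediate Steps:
Function('T')(C) = Mul(2, Pow(C, 2)) (Function('T')(C) = Mul(Mul(2, C), C) = Mul(2, Pow(C, 2)))
Mul(Add(Function('J')(-2), -397), Add(Function('T')(Add(7, Mul(-1, -9))), -497)) = Mul(Add(-2, -397), Add(Mul(2, Pow(Add(7, Mul(-1, -9)), 2)), -497)) = Mul(-399, Add(Mul(2, Pow(Add(7, 9), 2)), -497)) = Mul(-399, Add(Mul(2, Pow(16, 2)), -497)) = Mul(-399, Add(Mul(2, 256), -497)) = Mul(-399, Add(512, -497)) = Mul(-399, 15) = -5985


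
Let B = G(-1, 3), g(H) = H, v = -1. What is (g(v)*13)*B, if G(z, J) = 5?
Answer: -65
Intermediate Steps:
B = 5
(g(v)*13)*B = -1*13*5 = -13*5 = -65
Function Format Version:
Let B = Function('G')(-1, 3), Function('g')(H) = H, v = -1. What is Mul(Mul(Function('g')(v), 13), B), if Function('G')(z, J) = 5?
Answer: -65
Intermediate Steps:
B = 5
Mul(Mul(Function('g')(v), 13), B) = Mul(Mul(-1, 13), 5) = Mul(-13, 5) = -65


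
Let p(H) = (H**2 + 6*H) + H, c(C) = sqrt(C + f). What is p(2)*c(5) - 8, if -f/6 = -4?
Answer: -8 + 18*sqrt(29) ≈ 88.933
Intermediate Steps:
f = 24 (f = -6*(-4) = 24)
c(C) = sqrt(24 + C) (c(C) = sqrt(C + 24) = sqrt(24 + C))
p(H) = H**2 + 7*H
p(2)*c(5) - 8 = (2*(7 + 2))*sqrt(24 + 5) - 8 = (2*9)*sqrt(29) - 8 = 18*sqrt(29) - 8 = -8 + 18*sqrt(29)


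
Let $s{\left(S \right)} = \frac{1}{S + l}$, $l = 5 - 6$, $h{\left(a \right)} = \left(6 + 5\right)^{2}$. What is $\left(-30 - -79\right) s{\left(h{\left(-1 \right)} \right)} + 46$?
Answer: $\frac{5569}{120} \approx 46.408$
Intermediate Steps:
$h{\left(a \right)} = 121$ ($h{\left(a \right)} = 11^{2} = 121$)
$l = -1$
$s{\left(S \right)} = \frac{1}{-1 + S}$ ($s{\left(S \right)} = \frac{1}{S - 1} = \frac{1}{-1 + S}$)
$\left(-30 - -79\right) s{\left(h{\left(-1 \right)} \right)} + 46 = \frac{-30 - -79}{-1 + 121} + 46 = \frac{-30 + 79}{120} + 46 = 49 \cdot \frac{1}{120} + 46 = \frac{49}{120} + 46 = \frac{5569}{120}$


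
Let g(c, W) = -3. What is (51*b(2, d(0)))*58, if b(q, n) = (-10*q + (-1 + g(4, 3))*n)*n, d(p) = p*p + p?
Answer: 0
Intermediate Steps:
d(p) = p + p² (d(p) = p² + p = p + p²)
b(q, n) = n*(-10*q - 4*n) (b(q, n) = (-10*q + (-1 - 3)*n)*n = (-10*q - 4*n)*n = n*(-10*q - 4*n))
(51*b(2, d(0)))*58 = (51*(-2*0*(1 + 0)*(2*(0*(1 + 0)) + 5*2)))*58 = (51*(-2*0*1*(2*(0*1) + 10)))*58 = (51*(-2*0*(2*0 + 10)))*58 = (51*(-2*0*(0 + 10)))*58 = (51*(-2*0*10))*58 = (51*0)*58 = 0*58 = 0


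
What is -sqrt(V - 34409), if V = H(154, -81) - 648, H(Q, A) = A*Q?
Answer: -I*sqrt(47531) ≈ -218.02*I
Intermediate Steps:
V = -13122 (V = -81*154 - 648 = -12474 - 648 = -13122)
-sqrt(V - 34409) = -sqrt(-13122 - 34409) = -sqrt(-47531) = -I*sqrt(47531)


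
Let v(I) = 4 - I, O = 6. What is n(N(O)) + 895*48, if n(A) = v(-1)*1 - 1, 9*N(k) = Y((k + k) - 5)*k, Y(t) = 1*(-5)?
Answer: 42964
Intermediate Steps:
Y(t) = -5
N(k) = -5*k/9 (N(k) = (-5*k)/9 = -5*k/9)
n(A) = 4 (n(A) = (4 - 1*(-1))*1 - 1 = (4 + 1)*1 - 1 = 5*1 - 1 = 5 - 1 = 4)
n(N(O)) + 895*48 = 4 + 895*48 = 4 + 42960 = 42964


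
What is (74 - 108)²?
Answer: 1156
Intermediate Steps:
(74 - 108)² = (-34)² = 1156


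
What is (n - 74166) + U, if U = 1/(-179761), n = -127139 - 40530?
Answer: -43472501436/179761 ≈ -2.4184e+5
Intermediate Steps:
n = -167669
U = -1/179761 ≈ -5.5629e-6
(n - 74166) + U = (-167669 - 74166) - 1/179761 = -241835 - 1/179761 = -43472501436/179761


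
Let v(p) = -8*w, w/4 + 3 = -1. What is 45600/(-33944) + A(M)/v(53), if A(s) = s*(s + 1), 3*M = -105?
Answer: 2159785/271552 ≈ 7.9535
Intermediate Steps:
w = -16 (w = -12 + 4*(-1) = -12 - 4 = -16)
M = -35 (M = (1/3)*(-105) = -35)
v(p) = 128 (v(p) = -8*(-16) = 128)
A(s) = s*(1 + s)
45600/(-33944) + A(M)/v(53) = 45600/(-33944) - 35*(1 - 35)/128 = 45600*(-1/33944) - 35*(-34)*(1/128) = -5700/4243 + 1190*(1/128) = -5700/4243 + 595/64 = 2159785/271552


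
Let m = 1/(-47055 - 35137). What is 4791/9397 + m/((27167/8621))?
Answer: 10697791105087/20982655871408 ≈ 0.50984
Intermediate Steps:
m = -1/82192 (m = 1/(-82192) = -1/82192 ≈ -1.2167e-5)
4791/9397 + m/((27167/8621)) = 4791/9397 - 1/(82192*(27167/8621)) = 4791*(1/9397) - 1/(82192*(27167*(1/8621))) = 4791/9397 - 1/(82192*27167/8621) = 4791/9397 - 1/82192*8621/27167 = 4791/9397 - 8621/2232910064 = 10697791105087/20982655871408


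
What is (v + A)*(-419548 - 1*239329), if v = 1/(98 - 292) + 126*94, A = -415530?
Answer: 51600008259545/194 ≈ 2.6598e+11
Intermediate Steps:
v = 2297735/194 (v = 1/(-194) + 11844 = -1/194 + 11844 = 2297735/194 ≈ 11844.)
(v + A)*(-419548 - 1*239329) = (2297735/194 - 415530)*(-419548 - 1*239329) = -78315085*(-419548 - 239329)/194 = -78315085/194*(-658877) = 51600008259545/194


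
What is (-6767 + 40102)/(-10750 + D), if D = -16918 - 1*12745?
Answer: -33335/40413 ≈ -0.82486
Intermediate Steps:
D = -29663 (D = -16918 - 12745 = -29663)
(-6767 + 40102)/(-10750 + D) = (-6767 + 40102)/(-10750 - 29663) = 33335/(-40413) = 33335*(-1/40413) = -33335/40413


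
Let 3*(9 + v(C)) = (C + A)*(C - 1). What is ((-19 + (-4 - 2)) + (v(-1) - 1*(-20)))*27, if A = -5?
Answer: -270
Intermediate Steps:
v(C) = -9 + (-1 + C)*(-5 + C)/3 (v(C) = -9 + ((C - 5)*(C - 1))/3 = -9 + ((-5 + C)*(-1 + C))/3 = -9 + ((-1 + C)*(-5 + C))/3 = -9 + (-1 + C)*(-5 + C)/3)
((-19 + (-4 - 2)) + (v(-1) - 1*(-20)))*27 = ((-19 + (-4 - 2)) + ((-22/3 - 2*(-1) + (⅓)*(-1)²) - 1*(-20)))*27 = ((-19 - 6) + ((-22/3 + 2 + (⅓)*1) + 20))*27 = (-25 + ((-22/3 + 2 + ⅓) + 20))*27 = (-25 + (-5 + 20))*27 = (-25 + 15)*27 = -10*27 = -270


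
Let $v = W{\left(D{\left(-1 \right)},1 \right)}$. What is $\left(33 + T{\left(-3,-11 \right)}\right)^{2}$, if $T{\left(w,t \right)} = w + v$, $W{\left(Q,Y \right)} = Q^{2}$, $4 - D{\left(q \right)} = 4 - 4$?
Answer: $2116$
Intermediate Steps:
$D{\left(q \right)} = 4$ ($D{\left(q \right)} = 4 - \left(4 - 4\right) = 4 - 0 = 4 + 0 = 4$)
$v = 16$ ($v = 4^{2} = 16$)
$T{\left(w,t \right)} = 16 + w$ ($T{\left(w,t \right)} = w + 16 = 16 + w$)
$\left(33 + T{\left(-3,-11 \right)}\right)^{2} = \left(33 + \left(16 - 3\right)\right)^{2} = \left(33 + 13\right)^{2} = 46^{2} = 2116$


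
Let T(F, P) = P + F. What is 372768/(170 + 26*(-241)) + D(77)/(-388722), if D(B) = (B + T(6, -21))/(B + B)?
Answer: -232448762941/3801312438 ≈ -61.150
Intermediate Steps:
T(F, P) = F + P
D(B) = (-15 + B)/(2*B) (D(B) = (B + (6 - 21))/(B + B) = (B - 15)/((2*B)) = (-15 + B)*(1/(2*B)) = (-15 + B)/(2*B))
372768/(170 + 26*(-241)) + D(77)/(-388722) = 372768/(170 + 26*(-241)) + ((½)*(-15 + 77)/77)/(-388722) = 372768/(170 - 6266) + ((½)*(1/77)*62)*(-1/388722) = 372768/(-6096) + (31/77)*(-1/388722) = 372768*(-1/6096) - 31/29931594 = -7766/127 - 31/29931594 = -232448762941/3801312438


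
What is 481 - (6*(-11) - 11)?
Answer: 558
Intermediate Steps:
481 - (6*(-11) - 11) = 481 - (-66 - 11) = 481 - 1*(-77) = 481 + 77 = 558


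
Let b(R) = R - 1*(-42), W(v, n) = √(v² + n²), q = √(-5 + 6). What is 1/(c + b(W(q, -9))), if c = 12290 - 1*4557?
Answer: 7775/60450543 - √82/60450543 ≈ 0.00012847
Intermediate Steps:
q = 1 (q = √1 = 1)
W(v, n) = √(n² + v²)
c = 7733 (c = 12290 - 4557 = 7733)
b(R) = 42 + R (b(R) = R + 42 = 42 + R)
1/(c + b(W(q, -9))) = 1/(7733 + (42 + √((-9)² + 1²))) = 1/(7733 + (42 + √(81 + 1))) = 1/(7733 + (42 + √82)) = 1/(7775 + √82)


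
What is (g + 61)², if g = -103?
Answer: 1764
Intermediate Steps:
(g + 61)² = (-103 + 61)² = (-42)² = 1764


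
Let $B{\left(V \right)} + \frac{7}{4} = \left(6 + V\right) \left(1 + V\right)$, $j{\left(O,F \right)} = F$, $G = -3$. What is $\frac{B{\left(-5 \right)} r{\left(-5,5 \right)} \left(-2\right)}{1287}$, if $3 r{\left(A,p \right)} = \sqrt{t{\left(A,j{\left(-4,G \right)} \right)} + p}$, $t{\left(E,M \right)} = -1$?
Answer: $\frac{23}{3861} \approx 0.005957$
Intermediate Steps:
$r{\left(A,p \right)} = \frac{\sqrt{-1 + p}}{3}$
$B{\left(V \right)} = - \frac{7}{4} + \left(1 + V\right) \left(6 + V\right)$ ($B{\left(V \right)} = - \frac{7}{4} + \left(6 + V\right) \left(1 + V\right) = - \frac{7}{4} + \left(1 + V\right) \left(6 + V\right)$)
$\frac{B{\left(-5 \right)} r{\left(-5,5 \right)} \left(-2\right)}{1287} = \frac{\left(\frac{17}{4} + \left(-5\right)^{2} + 7 \left(-5\right)\right) \frac{\sqrt{-1 + 5}}{3} \left(-2\right)}{1287} = \left(\frac{17}{4} + 25 - 35\right) \frac{\sqrt{4}}{3} \left(-2\right) \frac{1}{1287} = - \frac{23 \cdot \frac{1}{3} \cdot 2}{4} \left(-2\right) \frac{1}{1287} = \left(- \frac{23}{4}\right) \frac{2}{3} \left(-2\right) \frac{1}{1287} = \left(- \frac{23}{6}\right) \left(-2\right) \frac{1}{1287} = \frac{23}{3} \cdot \frac{1}{1287} = \frac{23}{3861}$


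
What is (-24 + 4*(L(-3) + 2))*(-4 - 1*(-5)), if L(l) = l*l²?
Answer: -124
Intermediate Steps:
L(l) = l³
(-24 + 4*(L(-3) + 2))*(-4 - 1*(-5)) = (-24 + 4*((-3)³ + 2))*(-4 - 1*(-5)) = (-24 + 4*(-27 + 2))*(-4 + 5) = (-24 + 4*(-25))*1 = (-24 - 100)*1 = -124*1 = -124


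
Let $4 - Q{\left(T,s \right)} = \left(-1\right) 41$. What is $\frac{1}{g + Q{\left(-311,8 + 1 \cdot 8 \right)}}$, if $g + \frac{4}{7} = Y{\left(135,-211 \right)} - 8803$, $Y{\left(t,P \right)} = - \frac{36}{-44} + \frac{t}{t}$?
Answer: $- \frac{77}{674270} \approx -0.0001142$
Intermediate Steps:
$Y{\left(t,P \right)} = \frac{20}{11}$ ($Y{\left(t,P \right)} = \left(-36\right) \left(- \frac{1}{44}\right) + 1 = \frac{9}{11} + 1 = \frac{20}{11}$)
$Q{\left(T,s \right)} = 45$ ($Q{\left(T,s \right)} = 4 - \left(-1\right) 41 = 4 - -41 = 4 + 41 = 45$)
$g = - \frac{677735}{77}$ ($g = - \frac{4}{7} + \left(\frac{20}{11} - 8803\right) = - \frac{4}{7} - \frac{96813}{11} = - \frac{677735}{77} \approx -8801.8$)
$\frac{1}{g + Q{\left(-311,8 + 1 \cdot 8 \right)}} = \frac{1}{- \frac{677735}{77} + 45} = \frac{1}{- \frac{674270}{77}} = - \frac{77}{674270}$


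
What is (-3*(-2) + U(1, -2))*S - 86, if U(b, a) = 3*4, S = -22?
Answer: -482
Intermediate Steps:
U(b, a) = 12
(-3*(-2) + U(1, -2))*S - 86 = (-3*(-2) + 12)*(-22) - 86 = (6 + 12)*(-22) - 86 = 18*(-22) - 86 = -396 - 86 = -482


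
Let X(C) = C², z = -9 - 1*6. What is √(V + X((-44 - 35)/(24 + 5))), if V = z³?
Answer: I*√2832134/29 ≈ 58.031*I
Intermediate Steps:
z = -15 (z = -9 - 6 = -15)
V = -3375 (V = (-15)³ = -3375)
√(V + X((-44 - 35)/(24 + 5))) = √(-3375 + ((-44 - 35)/(24 + 5))²) = √(-3375 + (-79/29)²) = √(-3375 + 6241/841) = √(-2832134/841) = I*√2832134/29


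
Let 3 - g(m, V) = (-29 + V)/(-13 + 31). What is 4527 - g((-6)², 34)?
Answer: 81437/18 ≈ 4524.3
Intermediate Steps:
g(m, V) = 83/18 - V/18 (g(m, V) = 3 - (-29 + V)/(-13 + 31) = 3 - (-29 + V)/18 = 3 - (-29/18 + V/18) = 3 + (29/18 - V/18) = 83/18 - V/18)
4527 - g((-6)², 34) = 4527 - (83/18 - 1/18*34) = 4527 - (83/18 - 17/9) = 4527 - 1*49/18 = 4527 - 49/18 = 81437/18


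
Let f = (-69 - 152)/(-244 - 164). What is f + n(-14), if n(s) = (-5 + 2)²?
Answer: 229/24 ≈ 9.5417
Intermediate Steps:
f = 13/24 (f = -221/(-408) = -221*(-1/408) = 13/24 ≈ 0.54167)
n(s) = 9 (n(s) = (-3)² = 9)
f + n(-14) = 13/24 + 9 = 229/24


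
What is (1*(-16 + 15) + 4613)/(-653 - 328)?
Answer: -4612/981 ≈ -4.7013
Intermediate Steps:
(1*(-16 + 15) + 4613)/(-653 - 328) = (1*(-1) + 4613)/(-981) = (-1 + 4613)*(-1/981) = 4612*(-1/981) = -4612/981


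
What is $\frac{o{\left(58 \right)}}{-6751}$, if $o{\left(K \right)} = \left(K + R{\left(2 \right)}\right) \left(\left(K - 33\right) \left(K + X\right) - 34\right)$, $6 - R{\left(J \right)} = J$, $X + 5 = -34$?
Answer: $- \frac{27342}{6751} \approx -4.0501$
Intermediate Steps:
$X = -39$ ($X = -5 - 34 = -39$)
$R{\left(J \right)} = 6 - J$
$o{\left(K \right)} = \left(-34 + \left(-39 + K\right) \left(-33 + K\right)\right) \left(4 + K\right)$ ($o{\left(K \right)} = \left(K + \left(6 - 2\right)\right) \left(\left(K - 33\right) \left(K - 39\right) - 34\right) = \left(K + \left(6 - 2\right)\right) \left(\left(-33 + K\right) \left(-39 + K\right) - 34\right) = \left(K + 4\right) \left(\left(-39 + K\right) \left(-33 + K\right) - 34\right) = \left(4 + K\right) \left(-34 + \left(-39 + K\right) \left(-33 + K\right)\right) = \left(-34 + \left(-39 + K\right) \left(-33 + K\right)\right) \left(4 + K\right)$)
$\frac{o{\left(58 \right)}}{-6751} = \frac{5012 + 58^{3} - 68 \cdot 58^{2} + 965 \cdot 58}{-6751} = \left(5012 + 195112 - 228752 + 55970\right) \left(- \frac{1}{6751}\right) = 27342 \left(- \frac{1}{6751}\right) = - \frac{27342}{6751}$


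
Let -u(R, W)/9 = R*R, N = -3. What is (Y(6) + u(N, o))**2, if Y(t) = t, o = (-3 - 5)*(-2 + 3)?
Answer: 5625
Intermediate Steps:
o = -8 (o = -8*1 = -8)
u(R, W) = -9*R**2 (u(R, W) = -9*R*R = -9*R**2)
(Y(6) + u(N, o))**2 = (6 - 9*(-3)**2)**2 = (6 - 9*9)**2 = (6 - 81)**2 = (-75)**2 = 5625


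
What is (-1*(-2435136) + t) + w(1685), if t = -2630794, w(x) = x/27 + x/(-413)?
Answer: -2181131948/11151 ≈ -1.9560e+5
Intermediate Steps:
w(x) = 386*x/11151 (w(x) = x*(1/27) + x*(-1/413) = x/27 - x/413 = 386*x/11151)
(-1*(-2435136) + t) + w(1685) = (-1*(-2435136) - 2630794) + (386/11151)*1685 = (2435136 - 2630794) + 650410/11151 = -195658 + 650410/11151 = -2181131948/11151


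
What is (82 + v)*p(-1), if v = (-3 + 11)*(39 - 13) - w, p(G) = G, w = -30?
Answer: -320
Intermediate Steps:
v = 238 (v = (-3 + 11)*(39 - 13) - 1*(-30) = 8*26 + 30 = 208 + 30 = 238)
(82 + v)*p(-1) = (82 + 238)*(-1) = 320*(-1) = -320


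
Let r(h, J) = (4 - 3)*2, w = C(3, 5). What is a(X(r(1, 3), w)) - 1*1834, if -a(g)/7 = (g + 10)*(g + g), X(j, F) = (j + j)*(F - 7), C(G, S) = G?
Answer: -3178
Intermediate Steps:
w = 3
r(h, J) = 2 (r(h, J) = 1*2 = 2)
X(j, F) = 2*j*(-7 + F) (X(j, F) = (2*j)*(-7 + F) = 2*j*(-7 + F))
a(g) = -14*g*(10 + g) (a(g) = -7*(g + 10)*(g + g) = -7*(10 + g)*2*g = -14*g*(10 + g))
a(X(r(1, 3), w)) - 1*1834 = -14*2*2*(-7 + 3)*(10 + 2*2*(-7 + 3)) - 1*1834 = -14*2*2*(-4)*(10 + 2*2*(-4)) - 1834 = -14*(-16)*(10 - 16) - 1834 = -14*(-16)*(-6) - 1834 = -1344 - 1834 = -3178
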